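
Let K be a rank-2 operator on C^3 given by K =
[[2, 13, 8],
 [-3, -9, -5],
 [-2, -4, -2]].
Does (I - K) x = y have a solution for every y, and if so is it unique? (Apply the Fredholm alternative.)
(I - K) is invertible (det(I - K) = 41 ≠ 0), so for every y in C^3 the equation (I - K) x = y has a unique solution.

K has rank 2 and factors as K = U V^T = u1 v1^T + u2 v2^T with u1 = (-2, 3, 2), v1 = (-1, -2, -1), u2 = (3, -1, 0), v2 = (0, 3, 2) (multiplying out reproduces the displayed K). The nonzero eigenvalues of U V^T coincide with those of the 2 x 2 matrix G = V^T U = [[v1·u1, v1·u2], [v2·u1, v2·u2]] = [[-6, -1], [13, -3]], and by the Sylvester determinant identity det(I_3 - U V^T) = det(I_2 - V^T U) = det([[7, 1], [-13, 4]]) = (7)(4) - (1)(-13) = 41. (Direct check: I - K =
[[-1, -13, -8],
 [3, 10, 5],
 [2, 4, 3]]
has determinant 41.) The finite-dimensional Fredholm alternative says: either (I - K) is invertible, or ker(I - K) ≠ {0} and then range(I - K) = ker((I - K)^*)^⊥, with dim ker(I - K) = dim ker((I - K)^*). Since det(I - K) ≠ 0, 1 is not an eigenvalue of K and ker(I - K) = {0}, so we are in the first case: for every y there is a unique x = (I - K)^(-1) y. (Explicitly, by the Woodbury identity, (I - U V^T)^(-1) = I + U (I_2 - G)^(-1) V^T.)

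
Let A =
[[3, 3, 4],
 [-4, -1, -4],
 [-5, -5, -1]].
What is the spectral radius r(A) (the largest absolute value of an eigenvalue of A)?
r(A) ≈ 3.8819

The eigenvalues of A are the roots of its characteristic polynomial. With M = A (coefficients from the trace, the sum of principal 2x2 minors, and det A):
  p(λ) = det(λ I - M) = λ^3 - λ^2 + 7λ - 51.
No integer candidate from the rational root theorem (±divisors of 51) is a root, so the roots are irrational. The cubic discriminant is Δ = -65328 < 0, so there is one real root and a complex-conjugate pair. p(3) = -12 and p(4) = 25 have opposite signs, so a root lies in (3, 4); Newton's method refines it to λ ≈ 3.3843. Dividing out (λ - (3.3843)) leaves approximately λ^2 + 2.3843λ + 15.0694. For λ^2 + 2.3843λ + 15.0694 the discriminant is -54.5926. It is negative, so the remaining roots are the complex-conjugate pair λ ≈ -1.1922 ± 3.6943i. Their product equals the constant term, so |λ|^2 ≈ 15.0694 and |λ| ≈ 3.8819.
Thus the eigenvalues (to 4 decimals) are 3.3843 (modulus 3.3843); -1.1922 ± 3.6943i (modulus 3.8819). The spectral radius is the largest modulus: r(A) ≈ 3.8819. (Cross-check: r(A) ≤ ||A||_2 ≈ 10.1429; equality holds whenever A is normal, though it can also hold for some non-normal A.)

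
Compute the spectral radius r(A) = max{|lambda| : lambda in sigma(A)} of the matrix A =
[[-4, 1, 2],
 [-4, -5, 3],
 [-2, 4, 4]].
r(A) ≈ 5.926

The eigenvalues of A are the roots of its characteristic polynomial. With M = A (coefficients from the trace, the sum of principal 2x2 minors, and det A):
  p(λ) = det(λ I - M) = λ^3 + 5λ^2 - 20λ - 86.
No integer candidate from the rational root theorem (±divisors of 86) is a root, so the roots are irrational. The cubic discriminant is Δ = 40108 > 0, so there are three distinct real roots. p(-6) = -2 and p(-5) = 14 have opposite signs, so a root lies in (-6, -5); Newton's method refines it to λ ≈ -5.926. p(-4) = 10 and p(-3) = -8 have opposite signs, so a root lies in (-4, -3); Newton's method refines it to λ ≈ -3.3745. p(4) = -22 and p(5) = 64 have opposite signs, so a root lies in (4, 5); Newton's method refines it to λ ≈ 4.3005. Check (Vieta): the three roots sum to -5, matching tr M = -5.
Thus the eigenvalues (to 4 decimals) are -5.926 (modulus 5.926); -3.3745 (modulus 3.3745); 4.3005 (modulus 4.3005). The spectral radius is the largest modulus: r(A) ≈ 5.926. (Cross-check: r(A) ≤ ||A||_2 ≈ 7.8475; equality holds whenever A is normal, though it can also hold for some non-normal A.)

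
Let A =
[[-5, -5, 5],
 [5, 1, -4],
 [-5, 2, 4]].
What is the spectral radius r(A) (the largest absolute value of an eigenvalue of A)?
r(A) ≈ 6.0961

The eigenvalues of A are the roots of its characteristic polynomial. With M = A (coefficients from the trace, the sum of principal 2x2 minors, and det A):
  p(λ) = det(λ I - M) = λ^3 + 37λ - 15.
No integer candidate from the rational root theorem (±divisors of 15) is a root, so the roots are irrational. The cubic discriminant is Δ = -208687 < 0, so there is one real root and a complex-conjugate pair. p(0) = -15 and p(1) = 23 have opposite signs, so a root lies in (0, 1); Newton's method refines it to λ ≈ 0.4036. Dividing out (λ - (0.4036)) leaves approximately λ^2 + 0.4036λ + 37.1629. For λ^2 + 0.4036λ + 37.1629 the discriminant is -148.4887. It is negative, so the remaining roots are the complex-conjugate pair λ ≈ -0.2018 ± 6.0928i. Their product equals the constant term, so |λ|^2 ≈ 37.1629 and |λ| ≈ 6.0961.
Thus the eigenvalues (to 4 decimals) are 0.4036 (modulus 0.4036); -0.2018 ± 6.0928i (modulus 6.0961). The spectral radius is the largest modulus: r(A) ≈ 6.0961. (Cross-check: r(A) ≤ ||A||_2 ≈ 11.8006; equality holds whenever A is normal, though it can also hold for some non-normal A.)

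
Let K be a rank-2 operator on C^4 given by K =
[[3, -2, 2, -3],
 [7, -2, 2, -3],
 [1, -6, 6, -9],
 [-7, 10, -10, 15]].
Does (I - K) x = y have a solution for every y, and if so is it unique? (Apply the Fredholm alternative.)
(I - K) is invertible (det(I - K) = 27 ≠ 0), so for every y in C^4 the equation (I - K) x = y has a unique solution.

K has rank 2 and factors as K = U V^T = u1 v1^T + u2 v2^T with u1 = (0, 1, -2, 2), v1 = (1, 2, -2, 3), u2 = (1, 2, 1, -3), v2 = (3, -2, 2, -3) (multiplying out reproduces the displayed K). The nonzero eigenvalues of U V^T coincide with those of the 2 x 2 matrix G = V^T U = [[v1·u1, v1·u2], [v2·u1, v2·u2]] = [[12, -6], [-12, 10]], and by the Sylvester determinant identity det(I_4 - U V^T) = det(I_2 - V^T U) = det([[-11, 6], [12, -9]]) = (-11)(-9) - (6)(12) = 27. (Direct check: I - K =
[[-2, 2, -2, 3],
 [-7, 3, -2, 3],
 [-1, 6, -5, 9],
 [7, -10, 10, -14]]
has determinant 27.) The finite-dimensional Fredholm alternative says: either (I - K) is invertible, or ker(I - K) ≠ {0} and then range(I - K) = ker((I - K)^*)^⊥, with dim ker(I - K) = dim ker((I - K)^*). Since det(I - K) ≠ 0, 1 is not an eigenvalue of K and ker(I - K) = {0}, so we are in the first case: for every y there is a unique x = (I - K)^(-1) y. (Explicitly, by the Woodbury identity, (I - U V^T)^(-1) = I + U (I_2 - G)^(-1) V^T.)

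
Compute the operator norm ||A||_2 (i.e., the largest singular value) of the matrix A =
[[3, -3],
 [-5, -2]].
||A||_2 = sqrt((47 + sqrt(445))/2) ≈ 5.835 (= sqrt(largest eigenvalue of A^T A))

||A||_2 = sigma_max(A) = sqrt(lambda_max(A^T A)). Form the symmetric matrix M = A^T A =
[[34, 1],
 [1, 13]].
Its characteristic polynomial (trace, determinant of M give the coefficients) is
  p(λ) = det(λ I - M) = λ^2 - 47λ + 441.
For λ^2 - 47λ + 441 the discriminant is 445. It is nonnegative but not a perfect square, so the roots are real and irrational: λ = (47 ± sqrt(445))/2 ≈ 34.0475, 12.9525.
So the eigenvalues of A^T A are ≈ 12.9525, 34.0475 (all ≥ 0, as they must be for A^T A). The largest is λ_max = (47 + sqrt(445))/2 ≈ 34.0475, hence ||A||_2 = sqrt(λ_max) = sqrt((47 + sqrt(445))/2) ≈ 5.835.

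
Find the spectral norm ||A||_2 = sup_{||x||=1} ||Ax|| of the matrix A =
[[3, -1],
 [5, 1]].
||A||_2 = sqrt((36 + sqrt(1040))/2) ≈ 5.8416 (= sqrt(largest eigenvalue of A^T A))

||A||_2 = sigma_max(A) = sqrt(lambda_max(A^T A)). Form the symmetric matrix M = A^T A =
[[34, 2],
 [2, 2]].
Its characteristic polynomial (trace, determinant of M give the coefficients) is
  p(λ) = det(λ I - M) = λ^2 - 36λ + 64.
For λ^2 - 36λ + 64 the discriminant is 1040. It is nonnegative but not a perfect square, so the roots are real and irrational: λ = (36 ± sqrt(1040))/2 ≈ 34.1245, 1.8755.
So the eigenvalues of A^T A are ≈ 1.8755, 34.1245 (all ≥ 0, as they must be for A^T A). The largest is λ_max = (36 + sqrt(1040))/2 ≈ 34.1245, hence ||A||_2 = sqrt(λ_max) = sqrt((36 + sqrt(1040))/2) ≈ 5.8416.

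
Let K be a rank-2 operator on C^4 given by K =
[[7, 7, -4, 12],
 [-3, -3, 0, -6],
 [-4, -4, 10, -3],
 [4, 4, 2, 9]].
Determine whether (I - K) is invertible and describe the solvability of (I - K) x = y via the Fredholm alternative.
(I - K) is invertible (det(I - K) = 110 ≠ 0), so for every y in C^4 the equation (I - K) x = y has a unique solution.

K has rank 2 and factors as K = U V^T = u1 v1^T + u2 v2^T with u1 = (3, -1, -3, 1), v1 = (2, 2, -2, 3), u2 = (-1, 1, -2, -2), v2 = (-1, -1, -2, -3) (multiplying out reproduces the displayed K). The nonzero eigenvalues of U V^T coincide with those of the 2 x 2 matrix G = V^T U = [[v1·u1, v1·u2], [v2·u1, v2·u2]] = [[13, -2], [1, 10]], and by the Sylvester determinant identity det(I_4 - U V^T) = det(I_2 - V^T U) = det([[-12, 2], [-1, -9]]) = (-12)(-9) - (2)(-1) = 110. (Direct check: I - K =
[[-6, -7, 4, -12],
 [3, 4, 0, 6],
 [4, 4, -9, 3],
 [-4, -4, -2, -8]]
has determinant 110.) The finite-dimensional Fredholm alternative says: either (I - K) is invertible, or ker(I - K) ≠ {0} and then range(I - K) = ker((I - K)^*)^⊥, with dim ker(I - K) = dim ker((I - K)^*). Since det(I - K) ≠ 0, 1 is not an eigenvalue of K and ker(I - K) = {0}, so we are in the first case: for every y there is a unique x = (I - K)^(-1) y. (Explicitly, by the Woodbury identity, (I - U V^T)^(-1) = I + U (I_2 - G)^(-1) V^T.)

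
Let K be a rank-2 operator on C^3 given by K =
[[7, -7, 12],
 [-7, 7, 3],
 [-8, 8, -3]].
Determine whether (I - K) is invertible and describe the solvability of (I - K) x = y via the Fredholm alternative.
(I - K) is invertible (det(I - K) = 20 ≠ 0), so for every y in C^3 the equation (I - K) x = y has a unique solution.

K has rank 2 and factors as K = U V^T = u1 v1^T + u2 v2^T with u1 = (-3, 1, 2), v1 = (-3, 3, -3), u2 = (1, 2, 1), v2 = (-2, 2, 3) (multiplying out reproduces the displayed K). The nonzero eigenvalues of U V^T coincide with those of the 2 x 2 matrix G = V^T U = [[v1·u1, v1·u2], [v2·u1, v2·u2]] = [[6, 0], [14, 5]], and by the Sylvester determinant identity det(I_3 - U V^T) = det(I_2 - V^T U) = det([[-5, 0], [-14, -4]]) = (-5)(-4) - (0)(-14) = 20. (Direct check: I - K =
[[-6, 7, -12],
 [7, -6, -3],
 [8, -8, 4]]
has determinant 20.) The finite-dimensional Fredholm alternative says: either (I - K) is invertible, or ker(I - K) ≠ {0} and then range(I - K) = ker((I - K)^*)^⊥, with dim ker(I - K) = dim ker((I - K)^*). Since det(I - K) ≠ 0, 1 is not an eigenvalue of K and ker(I - K) = {0}, so we are in the first case: for every y there is a unique x = (I - K)^(-1) y. (Explicitly, by the Woodbury identity, (I - U V^T)^(-1) = I + U (I_2 - G)^(-1) V^T.)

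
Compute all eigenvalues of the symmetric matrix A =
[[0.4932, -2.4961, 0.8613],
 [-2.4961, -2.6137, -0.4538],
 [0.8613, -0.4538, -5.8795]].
sigma(A) ≈ {-6, -4, 2}

A is real symmetric, so its spectrum consists of real eigenvalues. Expanding the characteristic polynomial of the displayed matrix gives
  det(λ I - A) = p(λ) = λ^3 + (8)λ^2 + (4)λ + (-48).
Solving p(λ) = 0 yields eigenvalues ≈ -6, -4, 2. (A is shown rounded to 4 decimals, so these recover the underlying integer eigenvalues to within that precision.)
Verification: the trace of A = -8 equals the sum of eigenvalues -8, and det(A) ≈ 48.0001 matches the eigenvalue product 48.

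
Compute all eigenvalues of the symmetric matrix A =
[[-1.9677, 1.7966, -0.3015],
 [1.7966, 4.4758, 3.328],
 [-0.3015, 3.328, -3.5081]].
sigma(A) ≈ {-5, -2, 6}

A is real symmetric, so its spectrum consists of real eigenvalues. Expanding the characteristic polynomial of the displayed matrix gives
  det(λ I - A) = p(λ) = λ^3 + (1)λ^2 + (-32)λ + (-60).
Solving p(λ) = 0 yields eigenvalues ≈ -5, -2, 6. (A is shown rounded to 4 decimals, so these recover the underlying integer eigenvalues to within that precision.)
Verification: the trace of A = -1 equals the sum of eigenvalues -1, and det(A) ≈ 60.0005 matches the eigenvalue product 60.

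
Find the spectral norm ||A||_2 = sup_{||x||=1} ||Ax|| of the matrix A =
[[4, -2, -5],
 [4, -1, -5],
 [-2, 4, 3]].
||A||_2 ≈ 10.3875 (= sqrt(largest eigenvalue of A^T A))

||A||_2 = sigma_max(A) = sqrt(lambda_max(A^T A)). Form the symmetric matrix M = A^T A =
[[36, -20, -46],
 [-20, 21, 27],
 [-46, 27, 59]].
Its characteristic polynomial (trace, sum of principal 2x2 minors, determinant of M give the coefficients) is
  p(λ) = det(λ I - M) = λ^3 - 116λ^2 + 874λ - 4.
No integer candidate from the rational root theorem (±divisors of 4) is a root, so the roots are irrational. The cubic discriminant is Δ = 7590529840 > 0, so there are three distinct real roots. p(0) = -4 and p(1) = 755 have opposite signs, so a root lies in (0, 1); Newton's method refines it to λ ≈ 0.0046. p(8) = 76 and p(9) = -805 have opposite signs, so a root lies in (8, 9); Newton's method refines it to λ ≈ 8.0951. p(107) = -9527 and p(108) = 1076 have opposite signs, so a root lies in (107, 108); Newton's method refines it to λ ≈ 107.9003. Check (Vieta): the three roots sum to 116, matching tr M = 116.
So the eigenvalues of A^T A are ≈ 0.0046, 8.0951, 107.9003 (all ≥ 0, as they must be for A^T A). The largest is λ_max ≈ 107.9003, hence ||A||_2 = sqrt(λ_max) ≈ 10.3875.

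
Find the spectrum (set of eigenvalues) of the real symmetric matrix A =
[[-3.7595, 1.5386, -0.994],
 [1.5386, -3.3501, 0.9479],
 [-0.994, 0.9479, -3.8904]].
sigma(A) ≈ {-6, -3, -2}

A is real symmetric, so its spectrum consists of real eigenvalues. Expanding the characteristic polynomial of the displayed matrix gives
  det(λ I - A) = p(λ) = λ^3 + (11)λ^2 + (36)λ + (36).
Solving p(λ) = 0 yields eigenvalues ≈ -6, -3, -2. (A is shown rounded to 4 decimals, so these recover the underlying integer eigenvalues to within that precision.)
Verification: the trace of A = -11 equals the sum of eigenvalues -11, and det(A) ≈ -36.0001 matches the eigenvalue product -36.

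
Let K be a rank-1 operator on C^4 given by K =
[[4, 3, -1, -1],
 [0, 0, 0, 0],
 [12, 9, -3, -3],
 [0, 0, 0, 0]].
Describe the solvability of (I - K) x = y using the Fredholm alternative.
(I - K) is singular (det(I - K) = 0, i.e. 1 ∈ sigma(K)). (I - K) x = y is solvable iff y ⊥ ker((I - K)^*) = span{(4, 3, -1, -1)}, i.e. iff 4y_1 + 3y_2 - y_3 - y_4 = 0. When solvable, the solutions are x = y + c·(1, 0, 3, 0), c arbitrary (ker(I - K) = span{(1, 0, 3, 0)}, dimension 1).

K has rank 1, so it is an outer product K = u v^T: every row of K is a multiple of one row vector. Reading off the entries, u = (1, 0, 3, 0) and v = (4, 3, -1, -1) (row i of K equals u_i·v^T). A rank-one matrix u v^T satisfies K u = u (v·u) and kills the (3)-dimensional subspace v^⊥, so its characteristic polynomial is lambda^3 (lambda - v·u) with v·u = tr K = 1. Hence the eigenvalues of I - K are 1 (multiplicity 3) and 1 - (1) = 0, so det(I - K) = 0. (Direct check: I - K =
[[-3, -3, 1, 1],
 [0, 1, 0, 0],
 [-12, -9, 4, 3],
 [0, 0, 0, 1]]
has determinant 0.) So 1 is an eigenvalue of K and (I - K) is not invertible. The finite-dimensional Fredholm alternative says: either (I - K) is invertible, or ker(I - K) ≠ {0} and then range(I - K) = ker((I - K)^*)^⊥, with dim ker(I - K) = dim ker((I - K)^*). We are in the second case, so we need both kernels. Kernel of I - K: (I - K) u = u - u (v·u) = u - u = 0, so ker(I - K) = span{u} = span{(1, 0, 3, 0)} (it is exactly 1-dimensional because rank(I - K) = 3). Kernel of the adjoint: K is real, so (I - K)^* = I - K^T = I - v u^T, and (I - v u^T) v = v - v (u·v) = 0; hence ker((I - K)^*) = span{v} = span{(4, 3, -1, -1)}. Therefore (I - K) x = y is solvable iff <y, v> = 0, i.e. iff 4y_1 + 3y_2 - y_3 - y_4 = 0. When this holds, K y = u (v·y) = 0, so (I - K) y = y and x = y is a particular solution; the full solution set is the line x = y + c·u = y + c·(1, 0, 3, 0), c ∈ C.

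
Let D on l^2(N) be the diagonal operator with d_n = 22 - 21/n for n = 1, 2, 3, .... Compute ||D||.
||D|| = 22

For a diagonal operator on l^2 with entries d_n, ||D|| = sup_n |d_n|. Here d_1 = 1, d_2 = 23/2, ..., and d_n = 22 - 21/n increases monotonically toward 22. All terms lie in [1, 22), so |d_n| = d_n and the supremum is the limit 22, which is not attained by any individual d_n. Hence ||D|| = 22.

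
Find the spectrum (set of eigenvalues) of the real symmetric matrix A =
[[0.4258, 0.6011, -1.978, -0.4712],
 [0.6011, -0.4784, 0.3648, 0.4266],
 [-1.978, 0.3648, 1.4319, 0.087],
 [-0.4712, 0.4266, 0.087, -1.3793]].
sigma(A) ≈ {-2, -1, 0, 3}

A is real symmetric, so its spectrum consists of real eigenvalues. Expanding the characteristic polynomial of the displayed matrix gives
  det(λ I - A) = p(λ) = λ^4 + (0)λ^3 + (-7)λ^2 + (-6)λ + (0).
Solving p(λ) = 0 yields eigenvalues ≈ -2, -1, 0, 3. (A is shown rounded to 4 decimals, so these recover the underlying integer eigenvalues to within that precision.)
Verification: the trace of A = 0 equals the sum of eigenvalues 0, and det(A) ≈ -0.0000 matches the eigenvalue product 0.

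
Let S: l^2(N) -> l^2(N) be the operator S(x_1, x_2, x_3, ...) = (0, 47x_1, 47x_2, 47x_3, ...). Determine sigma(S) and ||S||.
sigma(S) = closed disk {z in C : |z| ≤ 47}; ||S|| = 47

Note S = 47·U where U is the unit right shift (U x)_k = x_{k-1} (with x_0 := 0); so ||S|| = 47||U|| and sigma(S) = 47·sigma(U). ||S x||^2 = sum_{k≥1} |47x_k|^2 = 2209||x||^2, so ||S|| = 47 and sigma(S) ⊂ {|z| ≤ 47}. For any |lambda| < 47, the equation (S - lambda I) x = 0 forces x_1 = 0, then 47x_k = lambda x_{k+1} ⇒ x = 0, so S has no eigenvalues. But (S - lambda I) is not surjective for |lambda| < 47: solving (S - lambda I) x = e_1 would require x_n proportional to (lambda/47)^(-n), which is not in l^2. So every |lambda| < 47 lies in the residual spectrum. The boundary |lambda| = 47 is in the approximate point spectrum (the spectrum is closed). Hence sigma(S) is the closed disk of radius 47.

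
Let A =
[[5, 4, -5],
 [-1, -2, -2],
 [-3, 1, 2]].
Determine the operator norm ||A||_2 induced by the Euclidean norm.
||A||_2 ≈ 8.5717 (= sqrt(largest eigenvalue of A^T A))

||A||_2 = sigma_max(A) = sqrt(lambda_max(A^T A)). Form the symmetric matrix M = A^T A =
[[35, 19, -29],
 [19, 21, -14],
 [-29, -14, 33]].
Its characteristic polynomial (trace, sum of principal 2x2 minors, determinant of M give the coefficients) is
  p(λ) = det(λ I - M) = λ^3 - 89λ^2 + 1185λ - 3249.
No integer candidate from the rational root theorem (±divisors of 3249) is a root, so the roots are irrational. The cubic discriminant is Δ = 1187854704 > 0, so there are three distinct real roots. p(3) = -468 and p(4) = 131 have opposite signs, so a root lies in (3, 4); Newton's method refines it to λ ≈ 3.7573. p(11) = 348 and p(12) = -117 have opposite signs, so a root lies in (11, 12); Newton's method refines it to λ ≈ 11.7691. p(73) = -2008 and p(74) = 2301 have opposite signs, so a root lies in (73, 74); Newton's method refines it to λ ≈ 73.4736. Check (Vieta): the three roots sum to 89, matching tr M = 89.
So the eigenvalues of A^T A are ≈ 3.7573, 11.7691, 73.4736 (all ≥ 0, as they must be for A^T A). The largest is λ_max ≈ 73.4736, hence ||A||_2 = sqrt(λ_max) ≈ 8.5717.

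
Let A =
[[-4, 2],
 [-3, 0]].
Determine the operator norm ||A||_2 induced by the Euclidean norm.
||A||_2 = sqrt((29 + sqrt(697))/2) ≈ 5.2631 (= sqrt(largest eigenvalue of A^T A))

||A||_2 = sigma_max(A) = sqrt(lambda_max(A^T A)). Form the symmetric matrix M = A^T A =
[[25, -8],
 [-8, 4]].
Its characteristic polynomial (trace, determinant of M give the coefficients) is
  p(λ) = det(λ I - M) = λ^2 - 29λ + 36.
For λ^2 - 29λ + 36 the discriminant is 697. It is nonnegative but not a perfect square, so the roots are real and irrational: λ = (29 ± sqrt(697))/2 ≈ 27.7004, 1.2996.
So the eigenvalues of A^T A are ≈ 1.2996, 27.7004 (all ≥ 0, as they must be for A^T A). The largest is λ_max = (29 + sqrt(697))/2 ≈ 27.7004, hence ||A||_2 = sqrt(λ_max) = sqrt((29 + sqrt(697))/2) ≈ 5.2631.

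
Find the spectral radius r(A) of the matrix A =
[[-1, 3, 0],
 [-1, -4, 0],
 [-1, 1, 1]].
r(A) = sqrt(7) ≈ 2.6458

The eigenvalues of A are the roots of its characteristic polynomial. With M = A (coefficients from the trace, the sum of principal 2x2 minors, and det A):
  p(λ) = det(λ I - M) = λ^3 + 4λ^2 + 2λ - 7.
By the rational root theorem any rational root is an integer divisor of 7. Testing λ = 1: p(1) = 1 + 4 + 2 - 7 = 0, so λ = 1 is a root. Dividing out (λ - 1) leaves p(λ) = (λ - 1)(λ^2 + 5λ + 7). For λ^2 + 5λ + 7 the discriminant is -3. It is negative, so the roots are the complex-conjugate pair λ = -5/2 ± (sqrt(3)/2) i ≈ -2.5 ± 0.866i. For a conjugate pair the product of the roots equals the constant term, so |λ|^2 = 7 and |λ| = sqrt(7) ≈ 2.6458.
Thus the eigenvalues (to 4 decimals) are -2.5 ± 0.866i (modulus 2.6458); 1 (modulus 1). The spectral radius is the largest modulus: r(A) = sqrt(7) ≈ 2.6458. (Cross-check: r(A) ≤ ||A||_2 ≈ 5.1029; equality holds whenever A is normal, though it can also hold for some non-normal A.)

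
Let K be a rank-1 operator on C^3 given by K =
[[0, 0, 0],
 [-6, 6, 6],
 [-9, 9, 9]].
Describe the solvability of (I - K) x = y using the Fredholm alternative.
(I - K) is invertible (det(I - K) = -14 ≠ 0), so for every y in C^3 the equation (I - K) x = y has a unique solution.

K has rank 1, so it is an outer product K = u v^T: every row of K is a multiple of one row vector. Reading off the entries, u = (0, 2, 3) and v = (-3, 3, 3) (row i of K equals u_i·v^T). A rank-one matrix u v^T satisfies K u = u (v·u) and kills the (2)-dimensional subspace v^⊥, so its characteristic polynomial is lambda^2 (lambda - v·u) with v·u = tr K = 15. Hence the eigenvalues of I - K are 1 (multiplicity 2) and 1 - (15) = -14, so det(I - K) = -14. (Direct check: I - K =
[[1, 0, 0],
 [6, -5, -6],
 [9, -9, -8]]
has determinant -14.) The finite-dimensional Fredholm alternative says: either (I - K) is invertible, or ker(I - K) ≠ {0} and then range(I - K) = ker((I - K)^*)^⊥, with dim ker(I - K) = dim ker((I - K)^*). Since det(I - K) ≠ 0, 1 is not an eigenvalue of K and ker(I - K) = {0}, so we are in the first case: for every y there is a unique x = (I - K)^(-1) y. Explicitly, by the Sherman–Morrison formula, (I - u v^T)^(-1) = I + u v^T/(1 - v·u), i.e. (I - K)^(-1) = I + K/(-14).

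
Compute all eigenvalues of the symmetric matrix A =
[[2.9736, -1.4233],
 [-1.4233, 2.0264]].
sigma(A) ≈ {1, 4}

A is real symmetric, so its spectrum consists of real eigenvalues. Expanding the characteristic polynomial of the displayed matrix gives
  det(λ I - A) = p(λ) = λ^2 + (-5)λ + (4).
Solving p(λ) = 0 yields eigenvalues ≈ 1, 4. (A is shown rounded to 4 decimals, so these recover the underlying integer eigenvalues to within that precision.)
Verification: the trace of A = 5 equals the sum of eigenvalues 5, and det(A) ≈ 3.9999 matches the eigenvalue product 4.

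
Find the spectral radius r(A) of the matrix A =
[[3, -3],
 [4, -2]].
r(A) = sqrt(6) ≈ 2.4495

The eigenvalues of A are the roots of its characteristic polynomial. With M = A (coefficients from the trace and determinant):
  p(λ) = det(λ I - M) = λ^2 - λ + 6.
For λ^2 - λ + 6 the discriminant is -23. It is negative, so the roots are the complex-conjugate pair λ = 1/2 ± (sqrt(23)/2) i ≈ 0.5 ± 2.3979i. For a conjugate pair the product of the roots equals the constant term, so |λ|^2 = 6 and |λ| = sqrt(6) ≈ 2.4495.
Thus the eigenvalues (to 4 decimals) are 0.5 ± 2.3979i (modulus 2.4495). The spectral radius is the largest modulus: r(A) = sqrt(6) ≈ 2.4495. (Cross-check: r(A) ≤ ||A||_2 ≈ 6.085; equality holds whenever A is normal, though it can also hold for some non-normal A.)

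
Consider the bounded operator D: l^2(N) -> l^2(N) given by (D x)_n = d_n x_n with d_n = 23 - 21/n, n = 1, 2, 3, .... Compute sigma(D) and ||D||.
sigma(D) = {23 - 21/n : n ≥ 1} ∪ {23}; ||D|| = 23

A bounded diagonal operator on l^2 with diagonal entries d_n has spectrum equal to the closure of {d_n : n ≥ 1}: every d_n is an eigenvalue (with eigenvector e_n), so {d_n} ⊂ sigma(D); the spectrum is closed, so its closure is too; and for lambda not in the closure, (D - lambda I) has bounded inverse (the diagonal entries 1/(d_n - lambda) are bounded). For our sequence d_n = 23 - 21/n, n = 1, 2, 3, ...:
  - {d_n} = {23 - 21/n : n ≥ 1}; the only limit point is 23
  - closure = {23 - 21/n : n ≥ 1} ∪ {23}
For the norm: a diagonal operator has ||D|| = sup_n |d_n|. Here d_n = 23 - 21/n increases monotonically from d_1 = 2 toward 23, with all terms in [2, 23); so sup_n |d_n| = 23 (the supremum is the limit, not attained). So ||D|| = 23.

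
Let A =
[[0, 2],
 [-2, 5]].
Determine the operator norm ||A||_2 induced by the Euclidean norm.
||A||_2 = sqrt((33 + sqrt(1025))/2) ≈ 5.7016 (= sqrt(largest eigenvalue of A^T A))

||A||_2 = sigma_max(A) = sqrt(lambda_max(A^T A)). Form the symmetric matrix M = A^T A =
[[4, -10],
 [-10, 29]].
Its characteristic polynomial (trace, determinant of M give the coefficients) is
  p(λ) = det(λ I - M) = λ^2 - 33λ + 16.
For λ^2 - 33λ + 16 the discriminant is 1025. It is nonnegative but not a perfect square, so the roots are real and irrational: λ = (33 ± sqrt(1025))/2 ≈ 32.5078, 0.4922.
So the eigenvalues of A^T A are ≈ 0.4922, 32.5078 (all ≥ 0, as they must be for A^T A). The largest is λ_max = (33 + sqrt(1025))/2 ≈ 32.5078, hence ||A||_2 = sqrt(λ_max) = sqrt((33 + sqrt(1025))/2) ≈ 5.7016.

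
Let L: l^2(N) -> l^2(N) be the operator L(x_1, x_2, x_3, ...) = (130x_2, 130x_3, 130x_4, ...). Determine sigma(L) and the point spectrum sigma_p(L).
sigma(L) = closed disk {z in C : |z| ≤ 130}; sigma_p(L) = open disk {z in C : |z| < 130}

Note L = 130·V where V is the unit left shift (V x)_k = x_{k+1}; so sigma(L) = 130·sigma(V) and ||L|| = 130||V||. ||L x||^2 = 16900sum_{k≥2} |x_k|^2 ≤ 16900||x||^2, with equality on {x : x_1 = 0}, so ||L|| = 130. For any lambda with |lambda| < 130, set r = lambda/130 (|r| < 1); the vector x = (1, r, r^2, ...) is in l^2 and satisfies L x = 130(r, r^2, ...) = lambda x, so lambda is an eigenvalue. On the boundary |lambda| = 130 the geometric series diverges, so no l^2 eigenvector exists, but these lambda lie in the approximate point spectrum. Hence sigma(L) is the closed disk of radius 130 and sigma_p(L) is the open disk.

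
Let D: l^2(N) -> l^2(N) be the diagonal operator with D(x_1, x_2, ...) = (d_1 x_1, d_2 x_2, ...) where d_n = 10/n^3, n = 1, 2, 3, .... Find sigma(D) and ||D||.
sigma(D) = {10/n^3 : n ≥ 1} ∪ {0}; ||D|| = 10

A bounded diagonal operator on l^2 with diagonal entries d_n has spectrum equal to the closure of {d_n : n ≥ 1}: every d_n is an eigenvalue (with eigenvector e_n), so {d_n} ⊂ sigma(D); the spectrum is closed, so its closure is too; and for lambda not in the closure, (D - lambda I) has bounded inverse (the diagonal entries 1/(d_n - lambda) are bounded). For our sequence d_n = 10/n^3, n = 1, 2, 3, ...:
  - {d_n} = {10/n^3 : n ≥ 1}; the only limit point is 0
  - closure = {10/n^3 : n ≥ 1} ∪ {0}
For the norm: a diagonal operator has ||D|| = sup_n |d_n|. Here d_n = 10/n^3 is positive and decreasing, so sup_n |d_n| = d_1 = 10. So ||D|| = 10.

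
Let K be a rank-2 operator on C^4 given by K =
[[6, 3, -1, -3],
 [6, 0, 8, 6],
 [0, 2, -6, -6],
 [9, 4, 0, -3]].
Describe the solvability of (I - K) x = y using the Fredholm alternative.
(I - K) is invertible (det(I - K) = -63 ≠ 0), so for every y in C^4 the equation (I - K) x = y has a unique solution.

K has rank 2 and factors as K = U V^T = u1 v1^T + u2 v2^T with u1 = (-2, -2, 0, -3), v1 = (-3, -1, -1, 0), u2 = (1, -2, 2, 1), v2 = (0, 1, -3, -3) (multiplying out reproduces the displayed K). The nonzero eigenvalues of U V^T coincide with those of the 2 x 2 matrix G = V^T U = [[v1·u1, v1·u2], [v2·u1, v2·u2]] = [[8, -3], [7, -11]], and by the Sylvester determinant identity det(I_4 - U V^T) = det(I_2 - V^T U) = det([[-7, 3], [-7, 12]]) = (-7)(12) - (3)(-7) = -63. (Direct check: I - K =
[[-5, -3, 1, 3],
 [-6, 1, -8, -6],
 [0, -2, 7, 6],
 [-9, -4, 0, 4]]
has determinant -63.) The finite-dimensional Fredholm alternative says: either (I - K) is invertible, or ker(I - K) ≠ {0} and then range(I - K) = ker((I - K)^*)^⊥, with dim ker(I - K) = dim ker((I - K)^*). Since det(I - K) ≠ 0, 1 is not an eigenvalue of K and ker(I - K) = {0}, so we are in the first case: for every y there is a unique x = (I - K)^(-1) y. (Explicitly, by the Woodbury identity, (I - U V^T)^(-1) = I + U (I_2 - G)^(-1) V^T.)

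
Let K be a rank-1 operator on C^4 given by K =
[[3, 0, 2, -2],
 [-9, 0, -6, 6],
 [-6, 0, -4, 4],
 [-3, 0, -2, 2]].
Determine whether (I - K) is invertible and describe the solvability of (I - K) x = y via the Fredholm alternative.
(I - K) is singular (det(I - K) = 0, i.e. 1 ∈ sigma(K)). (I - K) x = y is solvable iff y ⊥ ker((I - K)^*) = span{(3, 0, 2, -2)}, i.e. iff 3y_1 + 2y_3 - 2y_4 = 0. When solvable, the solutions are x = y + c·(1, -3, -2, -1), c arbitrary (ker(I - K) = span{(1, -3, -2, -1)}, dimension 1).

K has rank 1, so it is an outer product K = u v^T: every row of K is a multiple of one row vector. Reading off the entries, u = (1, -3, -2, -1) and v = (3, 0, 2, -2) (row i of K equals u_i·v^T). A rank-one matrix u v^T satisfies K u = u (v·u) and kills the (3)-dimensional subspace v^⊥, so its characteristic polynomial is lambda^3 (lambda - v·u) with v·u = tr K = 1. Hence the eigenvalues of I - K are 1 (multiplicity 3) and 1 - (1) = 0, so det(I - K) = 0. (Direct check: I - K =
[[-2, 0, -2, 2],
 [9, 1, 6, -6],
 [6, 0, 5, -4],
 [3, 0, 2, -1]]
has determinant 0.) So 1 is an eigenvalue of K and (I - K) is not invertible. The finite-dimensional Fredholm alternative says: either (I - K) is invertible, or ker(I - K) ≠ {0} and then range(I - K) = ker((I - K)^*)^⊥, with dim ker(I - K) = dim ker((I - K)^*). We are in the second case, so we need both kernels. Kernel of I - K: (I - K) u = u - u (v·u) = u - u = 0, so ker(I - K) = span{u} = span{(1, -3, -2, -1)} (it is exactly 1-dimensional because rank(I - K) = 3). Kernel of the adjoint: K is real, so (I - K)^* = I - K^T = I - v u^T, and (I - v u^T) v = v - v (u·v) = 0; hence ker((I - K)^*) = span{v} = span{(3, 0, 2, -2)}. Therefore (I - K) x = y is solvable iff <y, v> = 0, i.e. iff 3y_1 + 2y_3 - 2y_4 = 0. When this holds, K y = u (v·y) = 0, so (I - K) y = y and x = y is a particular solution; the full solution set is the line x = y + c·u = y + c·(1, -3, -2, -1), c ∈ C.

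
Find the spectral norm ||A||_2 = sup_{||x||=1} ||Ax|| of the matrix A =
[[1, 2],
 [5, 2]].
||A||_2 = sqrt(32) ≈ 5.6569 (= sqrt(largest eigenvalue of A^T A))

||A||_2 = sigma_max(A) = sqrt(lambda_max(A^T A)). Form the symmetric matrix M = A^T A =
[[26, 12],
 [12, 8]].
Its characteristic polynomial (trace, determinant of M give the coefficients) is
  p(λ) = det(λ I - M) = λ^2 - 34λ + 64.
For λ^2 - 34λ + 64 the discriminant is 900. It is a perfect square (30^2), so the roots are rational: λ = (34 ± 30)/2 = 32, 2.
So the eigenvalues of A^T A are ≈ 2, 32 (all ≥ 0, as they must be for A^T A). The largest is λ_max = 32, hence ||A||_2 = sqrt(λ_max) = sqrt(32) ≈ 5.6569.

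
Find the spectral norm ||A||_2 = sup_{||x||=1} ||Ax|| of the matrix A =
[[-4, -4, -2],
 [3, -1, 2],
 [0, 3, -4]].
||A||_2 ≈ 6.4286 (= sqrt(largest eigenvalue of A^T A))

||A||_2 = sigma_max(A) = sqrt(lambda_max(A^T A)). Form the symmetric matrix M = A^T A =
[[25, 13, 14],
 [13, 26, -6],
 [14, -6, 24]].
Its characteristic polynomial (trace, sum of principal 2x2 minors, determinant of M give the coefficients) is
  p(λ) = det(λ I - M) = λ^3 - 75λ^2 + 1473λ - 3364.
No integer candidate from the rational root theorem (±divisors of 3364) is a root, so the roots are irrational. The cubic discriminant is Δ = 127869165 > 0, so there are three distinct real roots. p(2) = -710 and p(3) = 407 have opposite signs, so a root lies in (2, 3); Newton's method refines it to λ ≈ 2.6214. p(31) = 15 and p(32) = -260 have opposite signs, so a root lies in (31, 32); Newton's method refines it to λ ≈ 31.0512. p(41) = -125 and p(42) = 290 have opposite signs, so a root lies in (41, 42); Newton's method refines it to λ ≈ 41.3274. Check (Vieta): the three roots sum to 75, matching tr M = 75.
So the eigenvalues of A^T A are ≈ 2.6214, 31.0512, 41.3274 (all ≥ 0, as they must be for A^T A). The largest is λ_max ≈ 41.3274, hence ||A||_2 = sqrt(λ_max) ≈ 6.4286.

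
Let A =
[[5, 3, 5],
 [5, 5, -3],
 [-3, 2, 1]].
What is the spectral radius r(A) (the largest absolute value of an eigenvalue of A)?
r(A) ≈ 8.8196

The eigenvalues of A are the roots of its characteristic polynomial. With M = A (coefficients from the trace, the sum of principal 2x2 minors, and det A):
  p(λ) = det(λ I - M) = λ^3 - 11λ^2 + 41λ - 192.
No integer candidate from the rational root theorem (±divisors of 192) is a root, so the roots are irrational. The cubic discriminant is Δ = -531163 < 0, so there is one real root and a complex-conjugate pair. p(8) = -56 and p(9) = 15 have opposite signs, so a root lies in (8, 9); Newton's method refines it to λ ≈ 8.8196. Dividing out (λ - (8.8196)) leaves approximately λ^2 - 2.1804λ + 21.7697. For λ^2 - 2.1804λ + 21.7697 the discriminant is -82.3247. It is negative, so the remaining roots are the complex-conjugate pair λ ≈ 1.0902 ± 4.5366i. Their product equals the constant term, so |λ|^2 ≈ 21.7697 and |λ| ≈ 4.6658.
Thus the eigenvalues (to 4 decimals) are 8.8196 (modulus 8.8196); 1.0902 ± 4.5366i (modulus 4.6658). The spectral radius is the largest modulus: r(A) ≈ 8.8196. (Cross-check: r(A) ≤ ||A||_2 ≈ 9.2204; equality holds whenever A is normal, though it can also hold for some non-normal A.)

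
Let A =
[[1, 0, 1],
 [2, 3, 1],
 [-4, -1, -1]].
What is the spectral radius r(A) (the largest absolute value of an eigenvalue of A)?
r(A) ≈ 2.6344

The eigenvalues of A are the roots of its characteristic polynomial. With M = A (coefficients from the trace, the sum of principal 2x2 minors, and det A):
  p(λ) = det(λ I - M) = λ^3 - 3λ^2 + 4λ - 8.
No integer candidate from the rational root theorem (±divisors of 8) is a root, so the roots are irrational. The cubic discriminant is Δ = -976 < 0, so there is one real root and a complex-conjugate pair. p(2) = -4 and p(3) = 4 have opposite signs, so a root lies in (2, 3); Newton's method refines it to λ ≈ 2.6344. Dividing out (λ - (2.6344)) leaves approximately λ^2 - 0.3656λ + 3.0368. For λ^2 - 0.3656λ + 3.0368 the discriminant is -12.0134. It is negative, so the remaining roots are the complex-conjugate pair λ ≈ 0.1828 ± 1.733i. Their product equals the constant term, so |λ|^2 ≈ 3.0368 and |λ| ≈ 1.7426.
Thus the eigenvalues (to 4 decimals) are 2.6344 (modulus 2.6344); 0.1828 ± 1.733i (modulus 1.7426). The spectral radius is the largest modulus: r(A) ≈ 2.6344. (Cross-check: r(A) ≤ ||A||_2 ≈ 5.42; equality holds whenever A is normal, though it can also hold for some non-normal A.)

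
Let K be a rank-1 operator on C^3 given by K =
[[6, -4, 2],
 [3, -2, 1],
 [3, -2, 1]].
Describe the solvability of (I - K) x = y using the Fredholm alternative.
(I - K) is invertible (det(I - K) = -4 ≠ 0), so for every y in C^3 the equation (I - K) x = y has a unique solution.

K has rank 1, so it is an outer product K = u v^T: every row of K is a multiple of one row vector. Reading off the entries, u = (2, 1, 1) and v = (3, -2, 1) (row i of K equals u_i·v^T). A rank-one matrix u v^T satisfies K u = u (v·u) and kills the (2)-dimensional subspace v^⊥, so its characteristic polynomial is lambda^2 (lambda - v·u) with v·u = tr K = 5. Hence the eigenvalues of I - K are 1 (multiplicity 2) and 1 - (5) = -4, so det(I - K) = -4. (Direct check: I - K =
[[-5, 4, -2],
 [-3, 3, -1],
 [-3, 2, 0]]
has determinant -4.) The finite-dimensional Fredholm alternative says: either (I - K) is invertible, or ker(I - K) ≠ {0} and then range(I - K) = ker((I - K)^*)^⊥, with dim ker(I - K) = dim ker((I - K)^*). Since det(I - K) ≠ 0, 1 is not an eigenvalue of K and ker(I - K) = {0}, so we are in the first case: for every y there is a unique x = (I - K)^(-1) y. Explicitly, by the Sherman–Morrison formula, (I - u v^T)^(-1) = I + u v^T/(1 - v·u), i.e. (I - K)^(-1) = I + K/(-4).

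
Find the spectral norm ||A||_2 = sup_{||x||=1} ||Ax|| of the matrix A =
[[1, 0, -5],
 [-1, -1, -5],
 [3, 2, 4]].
||A||_2 ≈ 8.4575 (= sqrt(largest eigenvalue of A^T A))

||A||_2 = sigma_max(A) = sqrt(lambda_max(A^T A)). Form the symmetric matrix M = A^T A =
[[11, 7, 12],
 [7, 5, 13],
 [12, 13, 66]].
Its characteristic polynomial (trace, sum of principal 2x2 minors, determinant of M give the coefficients) is
  p(λ) = det(λ I - M) = λ^3 - 82λ^2 + 749λ - 1.
No integer candidate from the rational root theorem (±divisors of 1) is a root, so the roots are irrational. The cubic discriminant is Δ = 2090311753 > 0, so there are three distinct real roots. p(0) = -1 and p(1) = 667 have opposite signs, so a root lies in (0, 1); Newton's method refines it to λ ≈ 0.0013. p(10) = 289 and p(11) = -353 have opposite signs, so a root lies in (10, 11); Newton's method refines it to λ ≈ 10.4698. p(71) = -2273 and p(72) = 2087 have opposite signs, so a root lies in (71, 72); Newton's method refines it to λ ≈ 71.5289. Check (Vieta): the three roots sum to 82, matching tr M = 82.
So the eigenvalues of A^T A are ≈ 0.0013, 10.4698, 71.5289 (all ≥ 0, as they must be for A^T A). The largest is λ_max ≈ 71.5289, hence ||A||_2 = sqrt(λ_max) ≈ 8.4575.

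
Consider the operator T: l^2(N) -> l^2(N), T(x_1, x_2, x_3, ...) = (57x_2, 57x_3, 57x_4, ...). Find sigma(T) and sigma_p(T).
sigma(T) = closed disk {z in C : |z| ≤ 57}; sigma_p(T) = open disk {z in C : |z| < 57}

Note T = 57·V where V is the unit left shift (V x)_k = x_{k+1}; so sigma(T) = 57·sigma(V) and ||T|| = 57||V||. ||T x||^2 = 3249sum_{k≥2} |x_k|^2 ≤ 3249||x||^2, with equality on {x : x_1 = 0}, so ||T|| = 57. For any lambda with |lambda| < 57, set r = lambda/57 (|r| < 1); the vector x = (1, r, r^2, ...) is in l^2 and satisfies T x = 57(r, r^2, ...) = lambda x, so lambda is an eigenvalue. On the boundary |lambda| = 57 the geometric series diverges, so no l^2 eigenvector exists, but these lambda lie in the approximate point spectrum. Hence sigma(T) is the closed disk of radius 57 and sigma_p(T) is the open disk.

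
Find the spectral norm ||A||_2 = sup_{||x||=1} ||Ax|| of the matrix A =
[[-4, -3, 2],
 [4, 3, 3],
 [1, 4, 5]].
||A||_2 ≈ 8.7004 (= sqrt(largest eigenvalue of A^T A))

||A||_2 = sigma_max(A) = sqrt(lambda_max(A^T A)). Form the symmetric matrix M = A^T A =
[[33, 28, 9],
 [28, 34, 23],
 [9, 23, 38]].
Its characteristic polynomial (trace, sum of principal 2x2 minors, determinant of M give the coefficients) is
  p(λ) = det(λ I - M) = λ^3 - 105λ^2 + 2274λ - 4225.
No integer candidate from the rational root theorem (±divisors of 4225) is a root, so the roots are irrational. The cubic discriminant is Δ = 8087634729 > 0, so there are three distinct real roots. p(2) = -89 and p(3) = 1679 have opposite signs, so a root lies in (2, 3); Newton's method refines it to λ ≈ 2.0478. p(27) = 311 and p(28) = -921 have opposite signs, so a root lies in (27, 28); Newton's method refines it to λ ≈ 27.256. p(75) = -2425 and p(76) = 1095 have opposite signs, so a root lies in (75, 76); Newton's method refines it to λ ≈ 75.6962. Check (Vieta): the three roots sum to 105, matching tr M = 105.
So the eigenvalues of A^T A are ≈ 2.0478, 27.256, 75.6962 (all ≥ 0, as they must be for A^T A). The largest is λ_max ≈ 75.6962, hence ||A||_2 = sqrt(λ_max) ≈ 8.7004.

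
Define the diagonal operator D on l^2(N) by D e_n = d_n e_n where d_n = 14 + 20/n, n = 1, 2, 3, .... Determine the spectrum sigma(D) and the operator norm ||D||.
sigma(D) = {14 + 20/n : n ≥ 1} ∪ {14}; ||D|| = 34

A bounded diagonal operator on l^2 with diagonal entries d_n has spectrum equal to the closure of {d_n : n ≥ 1}: every d_n is an eigenvalue (with eigenvector e_n), so {d_n} ⊂ sigma(D); the spectrum is closed, so its closure is too; and for lambda not in the closure, (D - lambda I) has bounded inverse (the diagonal entries 1/(d_n - lambda) are bounded). For our sequence d_n = 14 + 20/n, n = 1, 2, 3, ...:
  - {d_n} = {14 + 20/n : n ≥ 1}; the only limit point is 14
  - closure = {14 + 20/n : n ≥ 1} ∪ {14}
For the norm: a diagonal operator has ||D|| = sup_n |d_n|. Here d_n = 14 + 20/n is positive and decreasing, so sup_n |d_n| = d_1 = 14 + 20 = 34. So ||D|| = 34.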